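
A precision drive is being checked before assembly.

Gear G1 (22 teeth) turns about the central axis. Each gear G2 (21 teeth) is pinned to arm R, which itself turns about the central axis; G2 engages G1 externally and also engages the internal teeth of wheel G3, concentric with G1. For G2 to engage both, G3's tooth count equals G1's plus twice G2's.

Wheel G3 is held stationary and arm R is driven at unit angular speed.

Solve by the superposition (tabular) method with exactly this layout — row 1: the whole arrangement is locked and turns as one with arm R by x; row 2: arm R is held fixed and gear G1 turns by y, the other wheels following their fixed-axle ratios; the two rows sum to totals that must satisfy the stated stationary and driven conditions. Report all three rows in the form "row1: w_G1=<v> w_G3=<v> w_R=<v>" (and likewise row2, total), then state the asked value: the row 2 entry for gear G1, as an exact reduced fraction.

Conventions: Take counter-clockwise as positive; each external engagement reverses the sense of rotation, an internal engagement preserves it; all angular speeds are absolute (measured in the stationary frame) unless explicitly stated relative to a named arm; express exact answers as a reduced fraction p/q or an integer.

row1: w_G1=1 w_G3=1 w_R=1
row2: w_G1=32/11 w_G3=-1 w_R=0
total: w_G1=43/11 w_G3=0 w_R=1
asked value: 32/11

topology: planetary set — G1 22T / G2 21T / G3 64T, arm = carrier (Willis)
row 1 (train locked, turned with arm): all members turn x
superposition row 2 [arm held]: sun y, ring −(22/64)·y, arm 0
boundary: total ω_ring = x − (22/64)·y = 0 and total ω_arm = x = 1  ⇒  y = 32/11, x = 1
row 2 ring = −(22/64)·32/11 = -1
totals (row 1 + row 2): sun 1 + 32/11 = 43/11, ring 1 + (-1) = 0, arm 1 + 0 = 1
asked cell (row2, sun) = 32/11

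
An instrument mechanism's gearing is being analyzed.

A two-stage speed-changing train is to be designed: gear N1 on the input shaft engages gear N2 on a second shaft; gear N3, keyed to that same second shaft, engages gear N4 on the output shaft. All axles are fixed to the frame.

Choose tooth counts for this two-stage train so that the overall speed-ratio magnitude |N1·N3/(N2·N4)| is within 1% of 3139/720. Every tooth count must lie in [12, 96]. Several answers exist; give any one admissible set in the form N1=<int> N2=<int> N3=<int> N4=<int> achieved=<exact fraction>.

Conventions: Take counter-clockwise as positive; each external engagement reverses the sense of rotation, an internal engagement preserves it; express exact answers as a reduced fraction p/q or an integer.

N1=43 N2=12 N3=73 N4=60 achieved=3139/720

design class (target 3139/720): fixed-axis compound train
target = 3139/720 in lowest terms: an exact hit needs N1·N3 = k·3139 and N2·N4 = k·720 for one integer k, every count in [12, 96]; additionally prefer no 1:1 stage (N1 ≠ N2, N3 ≠ N4)
k = 1: N1·N3 = 3139 = 43·73, N2·N4 = 720 = 12·60
achieved = 43·73/(12·60) = 3139/720; |achieved − target| = 0 ≤ 3139/72000 ✓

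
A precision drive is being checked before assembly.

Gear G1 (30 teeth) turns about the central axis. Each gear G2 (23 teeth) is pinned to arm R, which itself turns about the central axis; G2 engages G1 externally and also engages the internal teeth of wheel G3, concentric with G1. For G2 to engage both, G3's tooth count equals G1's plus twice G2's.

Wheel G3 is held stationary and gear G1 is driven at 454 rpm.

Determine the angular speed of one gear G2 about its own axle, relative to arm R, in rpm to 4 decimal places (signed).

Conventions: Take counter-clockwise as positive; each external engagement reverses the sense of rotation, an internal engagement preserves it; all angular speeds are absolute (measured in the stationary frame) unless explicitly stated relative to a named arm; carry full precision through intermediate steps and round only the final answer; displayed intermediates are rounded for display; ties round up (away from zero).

-424.5775 rpm

class = planetary set [G3 = 30+2·23 = 76; Willis about the carrier]
normalise by the input: solve with ω_sun = 1, then scale by 454 rpm
ring teeth: 30 + 2·23 = 76
30(ω_sun−ω_arm) = −76(ω_ring−ω_arm),  ω_ring = 0, ω_sun = 1
30(1−ω_arm) = −76(0−ω_arm)  ⇒  106·ω_arm = 30  ⇒  ω_arm = 15/53
sun–planet mesh: 30·(1−15/53) = −23·(ω_p−ω_arm)  ⇒  ω_p−ω_arm = -1140/1219
scale: ω_p−ω_arm = -1140/1219 × 454 rpm = -424.5775 rpm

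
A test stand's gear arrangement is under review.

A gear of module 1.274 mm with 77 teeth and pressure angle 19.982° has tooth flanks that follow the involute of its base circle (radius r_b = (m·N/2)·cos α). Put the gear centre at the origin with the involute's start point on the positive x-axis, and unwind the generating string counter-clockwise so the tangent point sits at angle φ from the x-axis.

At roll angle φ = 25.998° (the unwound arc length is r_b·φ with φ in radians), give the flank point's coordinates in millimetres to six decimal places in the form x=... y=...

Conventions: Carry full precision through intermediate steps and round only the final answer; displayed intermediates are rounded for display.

x=50.600147 y=1.406139

class = single-mesh tooth geometry [base-circle involute, m = 1.274, 77T]
pitch radius r_p = m·N/2 = 1.274·77/2 = 49.049000
base radius r_b = r_p·cos α = 49.049000·cos 19.982° = 46.096251
roll angle φ = 25.998° = 0.45375070 rad
x = r_b·(cos φ + φ·sin φ) = 50.600147
y = r_b·(sin φ − φ·cos φ) = 1.406139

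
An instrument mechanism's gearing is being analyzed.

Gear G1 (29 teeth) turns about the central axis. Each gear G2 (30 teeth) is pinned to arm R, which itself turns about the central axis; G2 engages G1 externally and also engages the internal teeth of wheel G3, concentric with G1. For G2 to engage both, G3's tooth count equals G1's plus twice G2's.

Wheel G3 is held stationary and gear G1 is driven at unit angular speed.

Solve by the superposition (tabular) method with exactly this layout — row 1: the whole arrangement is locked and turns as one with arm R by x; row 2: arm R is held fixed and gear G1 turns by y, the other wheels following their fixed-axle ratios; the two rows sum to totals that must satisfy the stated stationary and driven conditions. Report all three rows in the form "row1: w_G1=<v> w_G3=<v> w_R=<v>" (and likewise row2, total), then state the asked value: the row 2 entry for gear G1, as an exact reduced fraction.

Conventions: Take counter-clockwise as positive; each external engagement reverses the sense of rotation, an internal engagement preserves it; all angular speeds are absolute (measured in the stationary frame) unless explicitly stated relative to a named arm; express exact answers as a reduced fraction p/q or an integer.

recognized (axles ride arm R): planetary set, 29/30/89 teeth
row 1 — lock + rotate with arm: ω_sun = ω_ring = ω_arm = x
superposition row 2 [arm held]: sun y, ring −(29/89)·y, arm 0
boundary: total ω_ring = x − (29/89)·y = 0 and total ω_sun = x + y = 1  ⇒  y = 89/118, x = 29/118
row 2 ring = −(29/89)·89/118 = -29/118
totals (row 1 + row 2): sun 29/118 + 89/118 = 1, ring 29/118 + (-29/118) = 0, arm 29/118 + 0 = 29/118
asked cell (row2, sun) = 89/118

row1: w_G1=29/118 w_G3=29/118 w_R=29/118
row2: w_G1=89/118 w_G3=-29/118 w_R=0
total: w_G1=1 w_G3=0 w_R=29/118
asked value: 89/118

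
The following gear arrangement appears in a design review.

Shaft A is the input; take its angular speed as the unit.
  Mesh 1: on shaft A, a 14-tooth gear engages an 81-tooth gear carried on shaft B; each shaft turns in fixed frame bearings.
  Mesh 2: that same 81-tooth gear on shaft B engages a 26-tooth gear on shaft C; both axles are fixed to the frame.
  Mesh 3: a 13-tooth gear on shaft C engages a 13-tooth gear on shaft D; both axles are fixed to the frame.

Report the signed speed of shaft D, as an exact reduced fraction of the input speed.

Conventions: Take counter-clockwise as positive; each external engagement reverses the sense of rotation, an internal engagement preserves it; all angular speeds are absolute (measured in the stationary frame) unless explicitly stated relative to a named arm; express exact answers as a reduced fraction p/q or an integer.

-7/13

3-mesh fixed-axis compound train (all bearings frame-fixed)
mesh 1 [14T→81T]: |ω|/ω_in = 1×14/81 = 14/81, sense flips to −
mesh 2 [81T→26T]: |ω|/ω_in = (14/81)×81/26 = 7/13, sense flips to +
mesh 3 [13T→13T]: |ω|/ω_in = (7/13)×13/13 = 7/13, sense flips to −
signed output speed (× input speed) = -7/13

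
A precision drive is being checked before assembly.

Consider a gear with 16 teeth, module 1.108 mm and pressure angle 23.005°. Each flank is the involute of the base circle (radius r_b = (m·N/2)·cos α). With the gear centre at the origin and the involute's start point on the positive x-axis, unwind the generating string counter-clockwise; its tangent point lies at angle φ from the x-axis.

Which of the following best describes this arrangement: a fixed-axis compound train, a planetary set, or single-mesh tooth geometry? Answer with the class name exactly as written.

recognized (one wheel, involute flank): single-mesh tooth geometry, m = 1.108, N = 16
classification: single-mesh tooth geometry

single-mesh tooth geometry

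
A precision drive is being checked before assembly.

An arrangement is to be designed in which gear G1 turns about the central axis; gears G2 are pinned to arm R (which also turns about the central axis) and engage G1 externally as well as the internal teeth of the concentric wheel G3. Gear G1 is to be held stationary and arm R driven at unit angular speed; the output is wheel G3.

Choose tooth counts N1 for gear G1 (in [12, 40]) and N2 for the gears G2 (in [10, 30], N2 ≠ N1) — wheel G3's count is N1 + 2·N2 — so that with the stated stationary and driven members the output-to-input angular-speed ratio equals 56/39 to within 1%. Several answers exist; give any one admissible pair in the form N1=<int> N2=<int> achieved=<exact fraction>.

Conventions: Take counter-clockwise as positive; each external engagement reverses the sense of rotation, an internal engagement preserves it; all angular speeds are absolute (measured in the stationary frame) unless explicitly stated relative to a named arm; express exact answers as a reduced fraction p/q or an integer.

N1=17 N2=11 achieved=56/39

class = planetary set [ratio 56/39 wanted; Willis about the carrier]
Willis with ω_sun = 0: ω_ring/ω_arm = (N1+N3)/N3; set equal to 56/39  ⇒  N3/N1 = 1/(56/39 − 1) = 39/17
N3 = N1 + 2·N2  ⇒  N2/N1 = (N3/N1 − 1)/2 = (39/17 − 1)/2 = 11/17
smallest multiple with N1 ≥ 12 and N2 ≥ 10: k = 1  ⇒  N1 = 1·17 = 17, N2 = 1·11 = 11 (N1 ≤ 40, N2 ≤ 30, N2 ≠ N1 ✓), N3 = 17 + 2·11 = 39
check: (N1+N3)/N3 with N1 = 17, N3 = 39 gives 56/39; |achieved − target| = 0 ≤ 14/975 ✓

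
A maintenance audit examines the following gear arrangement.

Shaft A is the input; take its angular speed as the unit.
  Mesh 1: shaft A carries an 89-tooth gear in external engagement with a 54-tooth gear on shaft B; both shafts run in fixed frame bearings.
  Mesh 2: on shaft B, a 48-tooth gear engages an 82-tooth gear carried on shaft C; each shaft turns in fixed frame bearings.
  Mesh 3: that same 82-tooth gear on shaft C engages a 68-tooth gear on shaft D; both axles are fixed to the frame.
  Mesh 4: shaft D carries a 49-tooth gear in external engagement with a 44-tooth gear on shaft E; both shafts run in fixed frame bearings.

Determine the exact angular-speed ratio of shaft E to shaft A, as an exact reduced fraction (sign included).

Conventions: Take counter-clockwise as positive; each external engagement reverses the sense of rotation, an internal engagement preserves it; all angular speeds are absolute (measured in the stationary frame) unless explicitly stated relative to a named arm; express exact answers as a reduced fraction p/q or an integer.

class = fixed-axis compound train [4 meshes; 4 ratios multiply, 4 sense flips]
mesh 1 [89T→54T]: running ratio 89/54, sense −
mesh 2 [48T→82T]: running ratio 356/369, sense +
mesh 3 [82T→68T]: running ratio 178/153, sense −
mesh 4 [49T→44T]: running ratio 4361/3366, sense +
ω_out/ω_in = 4361/3366

4361/3366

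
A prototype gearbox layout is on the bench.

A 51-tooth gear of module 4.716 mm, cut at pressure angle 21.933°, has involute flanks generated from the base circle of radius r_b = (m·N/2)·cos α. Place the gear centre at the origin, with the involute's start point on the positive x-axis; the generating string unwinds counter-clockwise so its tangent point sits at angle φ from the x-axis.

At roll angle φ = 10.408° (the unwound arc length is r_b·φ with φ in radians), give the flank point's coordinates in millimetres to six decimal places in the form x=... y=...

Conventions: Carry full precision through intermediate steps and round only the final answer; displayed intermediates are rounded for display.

topology: single-mesh involute geometry — m = 4.716, N = 51
pitch radius r_p = m·N/2 = 4.716·51/2 = 120.258000
base radius r_b = r_p·cos α = 120.258000·cos 21.933° = 111.553879
roll angle φ = 10.408° = 0.18165387 rad
x = r_b·(cos φ + φ·sin φ) = 113.379258
y = r_b·(sin φ − φ·cos φ) = 0.222159

x=113.379258 y=0.222159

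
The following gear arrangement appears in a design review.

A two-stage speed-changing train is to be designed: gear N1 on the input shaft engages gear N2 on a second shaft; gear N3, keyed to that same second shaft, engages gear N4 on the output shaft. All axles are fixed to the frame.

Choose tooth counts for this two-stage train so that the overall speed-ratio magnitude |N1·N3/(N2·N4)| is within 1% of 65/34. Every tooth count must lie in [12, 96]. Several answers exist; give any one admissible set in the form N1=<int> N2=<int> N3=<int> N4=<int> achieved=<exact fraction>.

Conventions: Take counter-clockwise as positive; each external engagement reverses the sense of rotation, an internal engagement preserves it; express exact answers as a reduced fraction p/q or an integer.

design class (target 65/34): fixed-axis compound train
target = 65/34 in lowest terms: an exact hit needs N1·N3 = k·65 and N2·N4 = k·34 for one integer k, every count in [12, 96]; additionally prefer no 1:1 stage (N1 ≠ N2, N3 ≠ N4)
k = 1…5: no 1:1-free in-range split of k·65 and k·34 into factor pairs; take k = 6
k = 6: N1·N3 = 390 = 13·30, N2·N4 = 204 = 12·17
achieved = 13·30/(12·17) = 65/34; |achieved − target| = 0 ≤ 13/680 ✓

N1=13 N2=12 N3=30 N4=17 achieved=65/34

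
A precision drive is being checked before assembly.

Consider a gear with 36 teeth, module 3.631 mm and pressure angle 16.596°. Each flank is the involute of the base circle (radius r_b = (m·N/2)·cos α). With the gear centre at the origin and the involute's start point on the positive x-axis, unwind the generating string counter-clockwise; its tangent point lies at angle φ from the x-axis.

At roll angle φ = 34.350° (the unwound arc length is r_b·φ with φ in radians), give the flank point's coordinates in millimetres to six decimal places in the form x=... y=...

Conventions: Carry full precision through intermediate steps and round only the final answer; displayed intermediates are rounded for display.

x=72.900267 y=4.339303

class = single-mesh tooth geometry [base-circle involute, m = 3.631, 36T]
pitch radius r_p = m·N/2 = 3.631·36/2 = 65.358000
base radius r_b = r_p·cos α = 65.358000·cos 16.596° = 62.635350
roll angle φ = 34.350° = 0.59952060 rad
x = r_b·(cos φ + φ·sin φ) = 72.900267
y = r_b·(sin φ − φ·cos φ) = 4.339303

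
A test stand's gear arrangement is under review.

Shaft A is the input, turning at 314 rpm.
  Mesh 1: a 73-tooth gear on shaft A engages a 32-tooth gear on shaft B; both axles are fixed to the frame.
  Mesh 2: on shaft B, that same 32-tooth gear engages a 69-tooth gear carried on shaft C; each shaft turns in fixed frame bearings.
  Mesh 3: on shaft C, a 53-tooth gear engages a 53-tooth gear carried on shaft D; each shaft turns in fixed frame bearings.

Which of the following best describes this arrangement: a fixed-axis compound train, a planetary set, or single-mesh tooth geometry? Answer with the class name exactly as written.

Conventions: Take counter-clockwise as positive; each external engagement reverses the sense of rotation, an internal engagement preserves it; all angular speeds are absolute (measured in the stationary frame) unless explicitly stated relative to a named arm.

3-mesh fixed-axis compound train (all bearings frame-fixed)
classification: fixed-axis compound train

fixed-axis compound train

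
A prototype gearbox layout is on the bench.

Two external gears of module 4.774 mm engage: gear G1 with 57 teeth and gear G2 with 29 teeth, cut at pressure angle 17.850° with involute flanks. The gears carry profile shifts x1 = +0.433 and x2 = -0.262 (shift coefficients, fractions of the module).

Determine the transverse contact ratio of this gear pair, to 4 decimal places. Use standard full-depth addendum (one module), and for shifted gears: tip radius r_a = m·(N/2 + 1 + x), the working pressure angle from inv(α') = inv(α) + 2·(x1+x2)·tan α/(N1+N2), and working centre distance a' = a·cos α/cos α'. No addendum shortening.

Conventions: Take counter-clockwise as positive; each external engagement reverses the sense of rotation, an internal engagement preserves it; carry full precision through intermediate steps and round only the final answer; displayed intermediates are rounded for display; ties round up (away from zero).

recognized (one external pair, fixed centres): single-mesh tooth geometry, m = 4.774, N1 = 57, N2 = 29
base radii: r_b1 = 129.509427, r_b2 = 65.890761
tip radii: r_a1 = 142.900142, r_a2 = 72.746212
inv(α') = inv(17.850°) + 2·(+0.433-0.262)·tan α/(57+29) = 0.01176712  ⇒  α' = 18.52948°
a' = a·cos α / cos α' = 205.2820·cos 17.850°/cos 18.52948° = 206.083507
action lengths: √(r_a1²−r_b1²) = 60.396679, √(r_a2²−r_b2²) = 30.828865
base pitch p_b = π·m·cos α = 14.275995
CR = (60.396679 + 30.828865 − 206.083507·sin 18.52948°)/14.275995 = 1.802587
contact ratio ≈ 1.8026

1.8026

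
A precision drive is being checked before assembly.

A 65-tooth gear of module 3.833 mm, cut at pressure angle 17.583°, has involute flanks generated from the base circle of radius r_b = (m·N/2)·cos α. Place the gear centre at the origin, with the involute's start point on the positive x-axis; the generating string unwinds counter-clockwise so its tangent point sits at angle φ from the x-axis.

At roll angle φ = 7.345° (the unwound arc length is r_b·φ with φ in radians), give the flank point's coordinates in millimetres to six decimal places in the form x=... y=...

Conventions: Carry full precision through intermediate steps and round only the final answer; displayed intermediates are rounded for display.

recognized (one wheel, involute flank): single-mesh tooth geometry, m = 3.833, N = 65
pitch radius r_p = m·N/2 = 3.833·65/2 = 124.572500
base radius r_b = r_p·cos α = 124.572500·cos 17.583° = 118.752515
roll angle φ = 7.345° = 0.12819443 rad
x = r_b·(cos φ + φ·sin φ) = 119.724288
y = r_b·(sin φ − φ·cos φ) = 0.083256

x=119.724288 y=0.083256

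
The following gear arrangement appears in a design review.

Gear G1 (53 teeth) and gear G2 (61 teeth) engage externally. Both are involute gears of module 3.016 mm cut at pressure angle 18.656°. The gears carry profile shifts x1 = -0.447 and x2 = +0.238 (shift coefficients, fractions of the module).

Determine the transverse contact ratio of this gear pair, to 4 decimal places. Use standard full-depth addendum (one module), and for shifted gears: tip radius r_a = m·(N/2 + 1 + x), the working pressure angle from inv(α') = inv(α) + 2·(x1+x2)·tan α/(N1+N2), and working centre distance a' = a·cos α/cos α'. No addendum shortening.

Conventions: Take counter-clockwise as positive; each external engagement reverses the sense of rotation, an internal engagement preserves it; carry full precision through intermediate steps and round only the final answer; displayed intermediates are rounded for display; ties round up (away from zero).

class = single-mesh tooth geometry [involute pair 53T × 61T, m = 3.016]
base radii: r_b1 = 75.724490, r_b2 = 87.154602
tip radii: r_a1 = 81.591848, r_a2 = 95.721808
inv(α') = inv(18.656°) + 2·(-0.447+0.238)·tan α/(53+61) = 0.01077903  ⇒  α' = 18.01009°
a' = a·cos α / cos α' = 171.9120·cos 18.656°/cos 18.01009° = 171.271016
action lengths: √(r_a1²−r_b1²) = 30.381429, √(r_a2²−r_b2²) = 39.582065
base pitch p_b = π·m·cos α = 8.977189
CR = (30.381429 + 39.582065 − 171.271016·sin 18.01009°)/8.977189 = 1.894708
contact ratio ≈ 1.8947

1.8947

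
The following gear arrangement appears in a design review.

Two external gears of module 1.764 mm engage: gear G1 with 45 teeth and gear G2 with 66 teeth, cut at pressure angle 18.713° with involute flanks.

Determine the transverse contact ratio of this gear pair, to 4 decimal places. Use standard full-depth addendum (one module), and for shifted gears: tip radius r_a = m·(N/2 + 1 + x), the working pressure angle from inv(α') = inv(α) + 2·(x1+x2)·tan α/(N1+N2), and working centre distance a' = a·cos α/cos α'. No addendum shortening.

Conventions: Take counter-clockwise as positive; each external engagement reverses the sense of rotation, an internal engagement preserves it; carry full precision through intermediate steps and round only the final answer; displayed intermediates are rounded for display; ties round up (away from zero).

recognized (one external pair, fixed centres): single-mesh tooth geometry, m = 1.764, N1 = 45, N2 = 66
base radii: r_b1 = 37.591888, r_b2 = 55.134769
tip radii: r_a1 = 41.454000, r_a2 = 59.976000
no profile shift: α' = α, a' = a
action lengths: √(r_a1²−r_b1²) = 17.472381, √(r_a2²−r_b2²) = 23.606733
base pitch p_b = π·m·cos α = 5.248818
CR = (17.472381 + 23.606733 − 97.902000·sin 18.71300°)/5.248818 = 1.842209
contact ratio ≈ 1.8422

1.8422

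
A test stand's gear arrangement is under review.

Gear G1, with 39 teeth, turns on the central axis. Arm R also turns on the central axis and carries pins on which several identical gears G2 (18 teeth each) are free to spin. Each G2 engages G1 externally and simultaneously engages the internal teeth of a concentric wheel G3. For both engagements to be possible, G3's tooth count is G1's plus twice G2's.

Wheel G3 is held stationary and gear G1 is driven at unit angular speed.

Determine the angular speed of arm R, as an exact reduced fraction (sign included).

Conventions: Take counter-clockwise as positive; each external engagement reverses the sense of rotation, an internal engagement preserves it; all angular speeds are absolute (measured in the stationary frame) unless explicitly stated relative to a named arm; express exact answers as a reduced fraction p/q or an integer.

13/38

recognized (axles ride arm R): planetary set, 39/18/75 teeth
ring teeth: 39 + 2·18 = 75
39(ω_sun−ω_arm) = −75(ω_ring−ω_arm),  ω_ring = 0, ω_sun = 1
39(1−ω_arm) = −75(0−ω_arm)  ⇒  114·ω_arm = 39  ⇒  ω_arm = 13/38
exact speed ratio = 13/38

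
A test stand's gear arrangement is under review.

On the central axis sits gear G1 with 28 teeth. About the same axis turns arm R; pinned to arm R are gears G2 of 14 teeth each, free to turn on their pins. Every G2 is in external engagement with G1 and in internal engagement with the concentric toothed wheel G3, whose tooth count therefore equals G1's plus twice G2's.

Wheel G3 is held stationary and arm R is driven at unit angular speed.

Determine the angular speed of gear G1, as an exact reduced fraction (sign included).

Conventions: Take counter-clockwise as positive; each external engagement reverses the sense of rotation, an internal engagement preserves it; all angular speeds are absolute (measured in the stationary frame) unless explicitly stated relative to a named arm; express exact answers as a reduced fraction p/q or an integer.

planetary set (28T centre, 14T on arm, 56T internal) — Willis relation
ring teeth: 28 + 2·14 = 56
28(ω_sun−ω_arm) = −56(ω_ring−ω_arm),  ω_ring = 0, ω_arm = 1
ω_sun = 1 − (56/28)(0−1) = 3
exact speed ratio = 3

3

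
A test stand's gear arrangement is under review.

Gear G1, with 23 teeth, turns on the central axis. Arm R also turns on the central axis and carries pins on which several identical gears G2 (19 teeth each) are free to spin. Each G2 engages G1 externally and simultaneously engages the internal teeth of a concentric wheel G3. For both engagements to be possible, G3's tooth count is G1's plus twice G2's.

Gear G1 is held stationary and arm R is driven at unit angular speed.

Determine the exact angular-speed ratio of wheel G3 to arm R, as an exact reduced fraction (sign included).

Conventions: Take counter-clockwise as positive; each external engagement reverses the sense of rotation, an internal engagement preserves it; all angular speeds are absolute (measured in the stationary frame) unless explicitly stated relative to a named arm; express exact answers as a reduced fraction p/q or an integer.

84/61

class = planetary set [G3 = 23+2·19 = 61; Willis about the carrier]
ring teeth: 23 + 2·19 = 61
23(ω_sun−ω_arm) = −61(ω_ring−ω_arm),  ω_sun = 0, ω_arm = 1
ω_ring = 1 − (23/61)(0−1) = 84/61
ω_out/ω_in = 84/61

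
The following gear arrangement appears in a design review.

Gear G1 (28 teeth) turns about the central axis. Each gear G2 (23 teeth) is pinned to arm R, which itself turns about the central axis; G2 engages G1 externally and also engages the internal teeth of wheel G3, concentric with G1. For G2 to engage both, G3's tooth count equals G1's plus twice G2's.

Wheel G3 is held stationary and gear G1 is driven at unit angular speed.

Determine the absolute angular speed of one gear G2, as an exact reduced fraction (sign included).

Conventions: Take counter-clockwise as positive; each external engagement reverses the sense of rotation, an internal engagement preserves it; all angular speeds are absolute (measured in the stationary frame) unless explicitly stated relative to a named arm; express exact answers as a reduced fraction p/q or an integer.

recognized (axles ride arm R): planetary set, 28/23/74 teeth
ring teeth: 28 + 2·23 = 74
28(ω_sun−ω_arm) = −74(ω_ring−ω_arm),  ω_ring = 0, ω_sun = 1
28(1−ω_arm) = −74(0−ω_arm)  ⇒  102·ω_arm = 28  ⇒  ω_arm = 14/51
sun–planet mesh: 28·(1−14/51) = −23·(ω_p−ω_arm)  ⇒  ω_p−ω_arm = -1036/1173
ω_p = 14/51 − 1036/1173 = -14/23
exact speed ratio = -14/23

-14/23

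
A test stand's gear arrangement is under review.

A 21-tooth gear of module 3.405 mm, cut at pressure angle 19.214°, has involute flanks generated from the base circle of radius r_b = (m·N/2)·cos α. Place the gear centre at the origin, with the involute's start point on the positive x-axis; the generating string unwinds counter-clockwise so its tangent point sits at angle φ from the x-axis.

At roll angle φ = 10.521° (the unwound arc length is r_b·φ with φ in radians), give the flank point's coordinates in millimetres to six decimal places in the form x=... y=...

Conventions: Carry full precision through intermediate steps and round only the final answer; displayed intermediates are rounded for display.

recognized (one wheel, involute flank): single-mesh tooth geometry, m = 3.405, N = 21
pitch radius r_p = m·N/2 = 3.405·21/2 = 35.752500
base radius r_b = r_p·cos α = 35.752500·cos 19.214° = 33.760942
roll angle φ = 10.521° = 0.18362609 rad
x = r_b·(cos φ + φ·sin φ) = 34.325338
y = r_b·(sin φ − φ·cos φ) = 0.069443

x=34.325338 y=0.069443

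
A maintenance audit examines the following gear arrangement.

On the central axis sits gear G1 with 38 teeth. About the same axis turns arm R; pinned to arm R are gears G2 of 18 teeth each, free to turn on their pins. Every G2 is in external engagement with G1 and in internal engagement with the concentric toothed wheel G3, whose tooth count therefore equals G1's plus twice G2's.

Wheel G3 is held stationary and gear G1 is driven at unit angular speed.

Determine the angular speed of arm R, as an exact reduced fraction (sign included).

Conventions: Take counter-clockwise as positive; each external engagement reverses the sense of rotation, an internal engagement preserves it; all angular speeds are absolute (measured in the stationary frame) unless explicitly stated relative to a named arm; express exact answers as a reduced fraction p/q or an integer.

recognized (axles ride arm R): planetary set, 38/18/74 teeth
ring teeth: 38 + 2·18 = 74
38(ω_sun−ω_arm) = −74(ω_ring−ω_arm),  ω_ring = 0, ω_sun = 1
38(1−ω_arm) = −74(0−ω_arm)  ⇒  112·ω_arm = 38  ⇒  ω_arm = 19/56
exact speed ratio = 19/56

19/56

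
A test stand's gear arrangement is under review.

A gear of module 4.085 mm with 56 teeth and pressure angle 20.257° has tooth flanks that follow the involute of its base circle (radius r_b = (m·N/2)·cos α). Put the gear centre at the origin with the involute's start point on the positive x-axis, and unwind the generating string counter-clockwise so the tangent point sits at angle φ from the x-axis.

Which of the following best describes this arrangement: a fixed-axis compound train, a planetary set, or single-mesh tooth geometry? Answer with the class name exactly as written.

single-mesh tooth geometry

class = single-mesh tooth geometry [base-circle involute, m = 4.085, 56T]
classification: single-mesh tooth geometry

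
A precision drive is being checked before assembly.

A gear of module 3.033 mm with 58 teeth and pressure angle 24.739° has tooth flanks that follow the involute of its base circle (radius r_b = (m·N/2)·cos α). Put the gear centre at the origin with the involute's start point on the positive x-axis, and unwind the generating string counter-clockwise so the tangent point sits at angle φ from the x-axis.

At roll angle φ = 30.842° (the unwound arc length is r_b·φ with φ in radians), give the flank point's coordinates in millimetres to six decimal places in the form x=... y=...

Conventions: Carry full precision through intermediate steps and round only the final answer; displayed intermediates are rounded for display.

class = single-mesh tooth geometry [base-circle involute, m = 3.033, 58T]
pitch radius r_p = m·N/2 = 3.033·58/2 = 87.957000
base radius r_b = r_p·cos α = 87.957000·cos 24.739° = 79.884617
roll angle φ = 30.842° = 0.53829445 rad
x = r_b·(cos φ + φ·sin φ) = 90.633333
y = r_b·(sin φ − φ·cos φ) = 4.034269

x=90.633333 y=4.034269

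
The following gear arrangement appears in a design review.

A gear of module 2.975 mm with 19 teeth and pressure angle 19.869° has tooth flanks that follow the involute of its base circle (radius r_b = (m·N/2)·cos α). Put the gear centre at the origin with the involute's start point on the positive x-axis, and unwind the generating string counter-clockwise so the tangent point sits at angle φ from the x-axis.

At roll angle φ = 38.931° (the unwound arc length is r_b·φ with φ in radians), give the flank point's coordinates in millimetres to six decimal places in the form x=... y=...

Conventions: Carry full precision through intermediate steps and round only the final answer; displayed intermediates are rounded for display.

x=32.025664 y=2.653195

recognized (one wheel, involute flank): single-mesh tooth geometry, m = 2.975, N = 19
pitch radius r_p = m·N/2 = 2.975·19/2 = 28.262500
base radius r_b = r_p·cos α = 28.262500·cos 19.869° = 26.580094
roll angle φ = 38.931° = 0.67947413 rad
x = r_b·(cos φ + φ·sin φ) = 32.025664
y = r_b·(sin φ − φ·cos φ) = 2.653195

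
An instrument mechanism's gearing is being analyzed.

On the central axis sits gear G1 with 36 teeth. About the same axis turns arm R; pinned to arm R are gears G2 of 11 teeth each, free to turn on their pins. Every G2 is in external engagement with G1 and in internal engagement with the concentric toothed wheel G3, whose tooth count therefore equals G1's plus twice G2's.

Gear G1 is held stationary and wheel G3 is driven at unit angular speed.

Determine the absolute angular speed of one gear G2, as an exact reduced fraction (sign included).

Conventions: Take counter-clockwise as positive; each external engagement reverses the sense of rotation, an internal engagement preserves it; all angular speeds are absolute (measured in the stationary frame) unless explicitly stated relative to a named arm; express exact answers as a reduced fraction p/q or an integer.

class = planetary set [G3 = 36+2·11 = 58; Willis about the carrier]
ring teeth: 36 + 2·11 = 58
36(ω_sun−ω_arm) = −58(ω_ring−ω_arm),  ω_sun = 0, ω_ring = 1
36(0−ω_arm) = −58(1−ω_arm)  ⇒  94·ω_arm = 58  ⇒  ω_arm = 29/47
sun–planet mesh: 36·(0−29/47) = −11·(ω_p−ω_arm)  ⇒  ω_p−ω_arm = 1044/517
ω_p = 29/47 + 1044/517 = 29/11
exact speed ratio = 29/11

29/11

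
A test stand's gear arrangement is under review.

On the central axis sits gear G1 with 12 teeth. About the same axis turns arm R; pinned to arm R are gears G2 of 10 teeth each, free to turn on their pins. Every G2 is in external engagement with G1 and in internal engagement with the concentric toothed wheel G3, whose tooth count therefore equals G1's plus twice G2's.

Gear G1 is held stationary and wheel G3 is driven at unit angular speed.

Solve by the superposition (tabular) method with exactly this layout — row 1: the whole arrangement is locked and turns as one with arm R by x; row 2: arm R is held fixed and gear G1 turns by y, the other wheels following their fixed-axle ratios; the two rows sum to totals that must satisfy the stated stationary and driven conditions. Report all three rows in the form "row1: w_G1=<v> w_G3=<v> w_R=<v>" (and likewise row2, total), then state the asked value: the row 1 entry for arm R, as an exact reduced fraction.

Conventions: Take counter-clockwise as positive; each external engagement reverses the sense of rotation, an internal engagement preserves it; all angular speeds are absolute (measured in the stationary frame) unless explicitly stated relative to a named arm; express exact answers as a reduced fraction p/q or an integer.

planetary set (12T centre, 10T on arm, 32T internal) — Willis relation
row 1: whole set turns with the arm by x
superposition row 2 [arm held]: sun y, ring −(12/32)·y, arm 0
boundary: total ω_sun = x + y = 0 and total ω_ring = x − (12/32)·y = 1  ⇒  y = -8/11, x = 8/11
row 2 ring = −(12/32)·(-8/11) = 3/11
totals (row 1 + row 2): sun 8/11 + (-8/11) = 0, ring 8/11 + 3/11 = 1, arm 8/11 + 0 = 8/11
asked cell (row1, arm) = 8/11

row1: w_G1=8/11 w_G3=8/11 w_R=8/11
row2: w_G1=-8/11 w_G3=3/11 w_R=0
total: w_G1=0 w_G3=1 w_R=8/11
asked value: 8/11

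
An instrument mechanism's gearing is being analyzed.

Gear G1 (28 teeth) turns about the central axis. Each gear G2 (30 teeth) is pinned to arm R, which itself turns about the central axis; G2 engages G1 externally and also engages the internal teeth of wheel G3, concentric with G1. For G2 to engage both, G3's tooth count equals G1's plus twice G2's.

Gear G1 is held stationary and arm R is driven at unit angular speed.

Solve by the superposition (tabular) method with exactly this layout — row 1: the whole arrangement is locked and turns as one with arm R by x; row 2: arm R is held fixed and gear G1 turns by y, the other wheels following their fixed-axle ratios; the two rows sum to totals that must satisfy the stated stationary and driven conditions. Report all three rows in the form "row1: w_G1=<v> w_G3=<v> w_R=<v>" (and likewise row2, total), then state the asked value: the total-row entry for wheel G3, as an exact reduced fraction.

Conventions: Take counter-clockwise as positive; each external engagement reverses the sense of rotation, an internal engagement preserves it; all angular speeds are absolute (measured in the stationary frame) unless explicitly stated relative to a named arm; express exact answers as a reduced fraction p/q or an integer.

recognized (axles ride arm R): planetary set, 28/30/88 teeth
row 1: whole set turns with the arm by x
row 2: sun turns y, ring = −(28/88)·y, arm 0
boundary: total ω_sun = x + y = 0 and total ω_arm = x = 1  ⇒  y = -1, x = 1
row 2 ring = −(28/88)·(-1) = 7/22
totals (row 1 + row 2): sun 1 + (-1) = 0, ring 1 + 7/22 = 29/22, arm 1 + 0 = 1
asked cell (total, ring) = 29/22

row1: w_G1=1 w_G3=1 w_R=1
row2: w_G1=-1 w_G3=7/22 w_R=0
total: w_G1=0 w_G3=29/22 w_R=1
asked value: 29/22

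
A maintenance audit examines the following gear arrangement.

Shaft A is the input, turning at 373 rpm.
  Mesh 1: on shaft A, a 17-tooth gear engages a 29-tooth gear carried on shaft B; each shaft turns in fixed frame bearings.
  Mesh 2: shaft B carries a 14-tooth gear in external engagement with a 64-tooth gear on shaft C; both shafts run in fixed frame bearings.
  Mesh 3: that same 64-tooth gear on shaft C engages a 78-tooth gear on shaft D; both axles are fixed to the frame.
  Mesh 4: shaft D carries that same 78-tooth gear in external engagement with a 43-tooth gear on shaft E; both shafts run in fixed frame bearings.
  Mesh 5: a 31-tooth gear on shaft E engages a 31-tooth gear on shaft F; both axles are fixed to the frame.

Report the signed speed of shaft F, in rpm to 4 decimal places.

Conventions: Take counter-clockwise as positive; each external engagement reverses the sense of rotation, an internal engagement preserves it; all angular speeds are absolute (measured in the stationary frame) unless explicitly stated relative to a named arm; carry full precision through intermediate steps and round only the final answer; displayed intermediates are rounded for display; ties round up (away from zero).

-71.1901 rpm

topology: fixed-axis compound train — 5 meshes, A→F
mesh 1 [17T→29T]: ω = 373.0000×17/29 = 218.6552 rpm, sense flips to −
mesh 2 [14T→64T]: ω = 218.6552×14/64 = 47.8308 rpm, sense flips to +
mesh 3 [64T→78T]: ω = 47.8308×64/78 = 39.2458 rpm, sense flips to −
mesh 4 [78T→43T]: ω = 39.2458×78/43 = 71.1901 rpm, sense flips to +
mesh 5 [31T→31T]: ω = 71.1901×31/31 = 71.1901 rpm, sense flips to −
signed output speed = -71.1901 rpm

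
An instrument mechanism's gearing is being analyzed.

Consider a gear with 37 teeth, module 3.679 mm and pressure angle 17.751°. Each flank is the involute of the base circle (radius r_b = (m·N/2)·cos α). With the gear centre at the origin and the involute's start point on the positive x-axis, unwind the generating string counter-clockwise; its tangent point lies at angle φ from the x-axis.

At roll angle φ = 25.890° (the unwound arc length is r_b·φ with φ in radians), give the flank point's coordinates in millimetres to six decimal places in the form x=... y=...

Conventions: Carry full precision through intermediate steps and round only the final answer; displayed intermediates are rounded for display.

x=71.104808 y=1.953125

single-mesh involute tooth geometry (37T wheel at module 3.679)
pitch radius r_p = m·N/2 = 3.679·37/2 = 68.061500
base radius r_b = r_p·cos α = 68.061500·cos 17.751° = 64.821125
roll angle φ = 25.890° = 0.45186574 rad
x = r_b·(cos φ + φ·sin φ) = 71.104808
y = r_b·(sin φ − φ·cos φ) = 1.953125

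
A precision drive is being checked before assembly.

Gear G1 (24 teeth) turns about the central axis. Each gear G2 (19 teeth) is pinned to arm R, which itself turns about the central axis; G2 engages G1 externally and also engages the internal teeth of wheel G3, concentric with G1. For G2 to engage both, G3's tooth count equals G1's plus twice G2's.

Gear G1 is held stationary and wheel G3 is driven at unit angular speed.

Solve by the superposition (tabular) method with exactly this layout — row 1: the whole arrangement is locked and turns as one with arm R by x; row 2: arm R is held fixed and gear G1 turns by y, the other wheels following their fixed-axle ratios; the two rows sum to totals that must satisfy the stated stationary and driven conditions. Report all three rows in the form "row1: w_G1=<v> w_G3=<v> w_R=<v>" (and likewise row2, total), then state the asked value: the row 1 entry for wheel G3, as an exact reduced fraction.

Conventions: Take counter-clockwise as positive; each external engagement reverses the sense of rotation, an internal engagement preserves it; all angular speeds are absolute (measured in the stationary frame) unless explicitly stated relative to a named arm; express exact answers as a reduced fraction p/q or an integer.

recognized (axles ride arm R): planetary set, 24/19/62 teeth
row 1: whole set turns with the arm by x
row 2 (arm held, sun turns y): ω_ring = −(24/62)·y, ω_arm = 0
boundary: total ω_sun = x + y = 0 and total ω_ring = x − (24/62)·y = 1  ⇒  y = -31/43, x = 31/43
row 2 ring = −(24/62)·(-31/43) = 12/43
totals (row 1 + row 2): sun 31/43 + (-31/43) = 0, ring 31/43 + 12/43 = 1, arm 31/43 + 0 = 31/43
asked cell (row1, ring) = 31/43

row1: w_G1=31/43 w_G3=31/43 w_R=31/43
row2: w_G1=-31/43 w_G3=12/43 w_R=0
total: w_G1=0 w_G3=1 w_R=31/43
asked value: 31/43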